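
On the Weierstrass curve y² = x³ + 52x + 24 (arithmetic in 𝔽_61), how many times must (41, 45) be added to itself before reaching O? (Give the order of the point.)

3

2P: tangent at (41, 45): λ = (3·41² + 52)/(2·45) ≡ 32/29. 29⁻¹ ≡ 40 (mod 61) since 29·40 = 1160 ≡ 1, so λ ≡ 32·40 ≡ 60.
  x = λ² - 41 - 41 = 3600 - 82 ≡ 41; y = λ·(41 - 41) - 45 ≡ 16. → (41, 16)
3P: (41, 16) + (41, 45): same x and y₁ ≡ -y₂, so the sum is O.
3P = O, so the order is 3.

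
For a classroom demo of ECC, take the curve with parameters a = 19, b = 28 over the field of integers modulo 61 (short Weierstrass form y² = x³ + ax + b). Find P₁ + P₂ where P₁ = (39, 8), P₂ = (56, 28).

(39, 8) + (56, 28). λ = (28 - 8)/(56 - 39) ≡ 20/17 mod 61. 17⁻¹ ≡ 18 (mod 61), so λ ≡ 55.
  x = λ² - 39 - 56 = 3025 - 95 ≡ 2; y = λ·(39 - 2) - 8 ≡ 14. → (2, 14)

(2, 14)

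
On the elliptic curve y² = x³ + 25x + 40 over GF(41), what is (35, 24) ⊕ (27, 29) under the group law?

(35, 24) + (27, 29). λ = (29 - 24)/(27 - 35) ≡ 5/33 mod 41. 33⁻¹ ≡ 5 (mod 41) since 33·5 = 165 ≡ 1, so λ ≡ 25.
  x = λ² - 35 - 27 = 625 - 62 ≡ 30; y = λ·(35 - 30) - 24 ≡ 19. → (30, 19)

(30, 19)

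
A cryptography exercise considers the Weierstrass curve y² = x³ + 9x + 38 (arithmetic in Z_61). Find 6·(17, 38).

(17, 23)

Write G = (17, 38).
Repeated addition: build up to 6G.
2G: tangent at (17, 38): λ = (3·17² + 9)/(2·38) ≡ 22/15. 15⁻¹ ≡ 57 (mod 61) since 15·57 = 855 ≡ 1, so λ ≡ 22·57 ≡ 34.
  x = λ² - 17 - 17 = 1156 - 34 ≡ 24; y = λ·(17 - 24) - 38 ≡ 29. → (24, 29)
3G: (24, 29) + (17, 38). λ = (38 - 29)/(17 - 24) ≡ 9/54 mod 61. 54⁻¹ ≡ 26 (mod 61) since 54·26 = 1404 ≡ 1, so λ ≡ 51.
  x = λ² - 24 - 17 = 2601 - 41 ≡ 59; y = λ·(24 - 59) - 29 ≡ 16. → (59, 16)
4G: (59, 16) + (17, 38). λ = (38 - 16)/(17 - 59) ≡ 22/19 mod 61. 19⁻¹ ≡ 45 (mod 61), so λ ≡ 14.
  x = λ² - 59 - 17 = 196 - 76 ≡ 59; y = λ·(59 - 59) - 16 ≡ 45. → (59, 45)
5G: (59, 45) + (17, 38). λ = (38 - 45)/(17 - 59) ≡ 54/19 mod 61. 19⁻¹ ≡ 45 (mod 61) since 19·45 = 855 ≡ 1, so λ ≡ 51.
  x = λ² - 59 - 17 = 2601 - 76 ≡ 24; y = λ·(59 - 24) - 45 ≡ 32. → (24, 32)
6G: (24, 32) + (17, 38). λ = (38 - 32)/(17 - 24) ≡ 6/54 mod 61. 54⁻¹ ≡ 26 (mod 61), so λ ≡ 34.
  x = λ² - 24 - 17 = 1156 - 41 ≡ 17; y = λ·(24 - 17) - 32 ≡ 23. → (17, 23)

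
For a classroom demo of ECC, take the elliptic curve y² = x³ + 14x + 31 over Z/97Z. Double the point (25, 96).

tangent at (25, 96): λ = (3·25² + 14)/(2·96) ≡ 46/95. 95⁻¹ ≡ 48 (mod 97), so λ ≡ 46·48 ≡ 74.
  x = λ² - 25 - 25 = 5476 - 50 ≡ 91; y = λ·(25 - 91) - 96 ≡ 64. → (91, 64)

(91, 64)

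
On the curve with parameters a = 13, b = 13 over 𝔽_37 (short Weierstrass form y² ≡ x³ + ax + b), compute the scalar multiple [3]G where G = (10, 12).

Repeated addition: build up to 3G.
2G: tangent at (10, 12): λ = (3·10² + 13)/(2·12) ≡ 17/24. 24⁻¹ ≡ 17 (mod 37), so λ ≡ 17·17 ≡ 30.
  x = λ² - 10 - 10 = 900 - 20 ≡ 29; y = λ·(10 - 29) - 12 ≡ 10. → (29, 10)
3G: (29, 10) + (10, 12). λ = (12 - 10)/(10 - 29) ≡ 2/18 mod 37. 18⁻¹ ≡ 35 (mod 37) since 18·35 = 630 ≡ 1, so λ ≡ 33.
  x = λ² - 29 - 10 = 1089 - 39 ≡ 14; y = λ·(29 - 14) - 10 ≡ 4. → (14, 4)

(14, 4)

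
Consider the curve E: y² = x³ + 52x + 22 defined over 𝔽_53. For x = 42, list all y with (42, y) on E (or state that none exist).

x³ + 52x + 22 = 76294 ≡ 27 (mod 53).
27 is a non-residue mod 53; no y exists.

none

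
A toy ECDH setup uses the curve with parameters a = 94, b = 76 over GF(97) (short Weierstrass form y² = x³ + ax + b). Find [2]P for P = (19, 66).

(57, 64)

tangent at (19, 66): λ = (3·19² + 94)/(2·66) ≡ 13/35. 35⁻¹ ≡ 61 (mod 97), so λ ≡ 13·61 ≡ 17.
  x = λ² - 19 - 19 = 289 - 38 ≡ 57; y = λ·(19 - 57) - 66 ≡ 64. → (57, 64)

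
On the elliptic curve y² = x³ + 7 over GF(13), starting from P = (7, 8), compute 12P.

(8, 5)

Double-and-add on 12 = (1100)₂. Start with P = (7, 8) for the leading 1-bit.
double: tangent at (7, 8): λ = (3·7² + 0)/(2·8) ≡ 4/3. 3⁻¹ ≡ 9 (mod 13), so λ ≡ 4·9 ≡ 10.
  x = λ² - 7 - 7 = 100 - 14 ≡ 8; y = λ·(7 - 8) - 8 ≡ 8. → (8, 8)
add P: (8, 8) + (7, 8). λ = (8 - 8)/(7 - 8) ≡ 0/12 mod 13. 12⁻¹ ≡ 12 (mod 13) since 12·12 = 144 ≡ 1, so λ ≡ 0.
  x = λ² - 8 - 7 = 0 - 15 ≡ 11; y = λ·(8 - 11) - 8 ≡ 5. → (11, 5)
double: tangent at (11, 5): λ = (3·11² + 0)/(2·5) ≡ 12/10. 10⁻¹ ≡ 4 (mod 13), so λ ≡ 12·4 ≡ 9.
  x = λ² - 11 - 11 = 81 - 22 ≡ 7; y = λ·(11 - 7) - 5 ≡ 5. → (7, 5)
double: tangent at (7, 5): λ = (3·7² + 0)/(2·5) ≡ 4/10. 10⁻¹ ≡ 4 (mod 13), so λ ≡ 4·4 ≡ 3.
  x = λ² - 7 - 7 = 9 - 14 ≡ 8; y = λ·(7 - 8) - 5 ≡ 5. → (8, 5)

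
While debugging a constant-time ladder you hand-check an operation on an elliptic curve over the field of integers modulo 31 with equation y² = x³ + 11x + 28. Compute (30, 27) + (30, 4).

O

The two points share x = 30 and their y-coordinates satisfy 27 + 4 ≡ 0 (mod 31), so they are inverses. Their sum is O.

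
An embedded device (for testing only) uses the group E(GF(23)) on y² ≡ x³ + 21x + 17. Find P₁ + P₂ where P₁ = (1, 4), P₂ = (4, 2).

(1, 4) + (4, 2). λ = (2 - 4)/(4 - 1) ≡ 21/3 mod 23. 3⁻¹ ≡ 8 (mod 23) since 3·8 = 24 ≡ 1, so λ ≡ 7.
  x = λ² - 1 - 4 = 49 - 5 ≡ 21; y = λ·(1 - 21) - 4 ≡ 17. → (21, 17)

(21, 17)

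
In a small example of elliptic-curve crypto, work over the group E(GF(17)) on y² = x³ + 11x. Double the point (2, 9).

tangent at (2, 9): λ = (3·2² + 11)/(2·9) ≡ 6/1. 1⁻¹ ≡ 1 (mod 17), so λ ≡ 6·1 ≡ 6.
  x = λ² - 2 - 2 = 36 - 4 ≡ 15; y = λ·(2 - 15) - 9 ≡ 15. → (15, 15)

(15, 15)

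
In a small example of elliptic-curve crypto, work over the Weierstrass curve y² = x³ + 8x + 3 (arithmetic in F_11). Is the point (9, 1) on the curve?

yes

y² = 1² ≡ 1; x³ + 8x + 3 = 804 ≡ 1 (mod 11). 1 = 1.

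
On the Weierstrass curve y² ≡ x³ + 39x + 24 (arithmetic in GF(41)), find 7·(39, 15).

Write G = (39, 15).
Double-and-add on 7 = (111)₂. Start with G = (39, 15) for the leading 1-bit.
double: tangent at (39, 15): λ = (3·39² + 39)/(2·15) ≡ 10/30. 30⁻¹ ≡ 26 (mod 41), so λ ≡ 10·26 ≡ 14.
  x = λ² - 39 - 39 = 196 - 78 ≡ 36; y = λ·(39 - 36) - 15 ≡ 27. → (36, 27)
add G: (36, 27) + (39, 15). λ = (15 - 27)/(39 - 36) ≡ 29/3 mod 41. 3⁻¹ ≡ 14 (mod 41) since 3·14 = 42 ≡ 1, so λ ≡ 37.
  x = λ² - 36 - 39 = 1369 - 75 ≡ 23; y = λ·(36 - 23) - 27 ≡ 3. → (23, 3)
double: tangent at (23, 3): λ = (3·23² + 39)/(2·3) ≡ 27/6. 6⁻¹ ≡ 7 (mod 41), so λ ≡ 27·7 ≡ 25.
  x = λ² - 23 - 23 = 625 - 46 ≡ 5; y = λ·(23 - 5) - 3 ≡ 37. → (5, 37)
add G: (5, 37) + (39, 15). λ = (15 - 37)/(39 - 5) ≡ 19/34 mod 41. 34⁻¹ ≡ 35 (mod 41), so λ ≡ 9.
  x = λ² - 5 - 39 = 81 - 44 ≡ 37; y = λ·(5 - 37) - 37 ≡ 3. → (37, 3)

(37, 3)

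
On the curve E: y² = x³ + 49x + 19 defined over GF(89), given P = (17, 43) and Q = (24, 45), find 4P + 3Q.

(68, 63)

First 4P:
Double-and-add on 4 = (100)₂. Start with P = (17, 43) for the leading 1-bit.
double: tangent at (17, 43): λ = (3·17² + 49)/(2·43) ≡ 26/86. 86⁻¹ ≡ 59 (mod 89) since 86·59 = 5074 ≡ 1, so λ ≡ 26·59 ≡ 21.
  x = λ² - 17 - 17 = 441 - 34 ≡ 51; y = λ·(17 - 51) - 43 ≡ 44. → (51, 44)
double: tangent at (51, 44): λ = (3·51² + 49)/(2·44) ≡ 20/88. 88⁻¹ ≡ 88 (mod 89) since 88·88 = 7744 ≡ 1, so λ ≡ 20·88 ≡ 69.
  x = λ² - 51 - 51 = 4761 - 102 ≡ 31; y = λ·(51 - 31) - 44 ≡ 1. → (31, 1)
4P = (31, 1).
Next 3Q:
Repeated addition: build up to 3Q.
2Q: tangent at (24, 45): λ = (3·24² + 49)/(2·45) ≡ 86/1. 1⁻¹ ≡ 1 (mod 89), so λ ≡ 86·1 ≡ 86.
  x = λ² - 24 - 24 = 7396 - 48 ≡ 50; y = λ·(24 - 50) - 45 ≡ 33. → (50, 33)
3Q: (50, 33) + (24, 45). λ = (45 - 33)/(24 - 50) ≡ 12/63 mod 89. 63⁻¹ ≡ 65 (mod 89), so λ ≡ 68.
  x = λ² - 50 - 24 = 4624 - 74 ≡ 11; y = λ·(50 - 11) - 33 ≡ 38. → (11, 38)
3Q = (11, 38).
Finally 4P + 3Q:
(31, 1) + (11, 38). λ = (38 - 1)/(11 - 31) ≡ 37/69 mod 89. 69⁻¹ ≡ 40 (mod 89) since 69·40 = 2760 ≡ 1, so λ ≡ 56.
  x = λ² - 31 - 11 = 3136 - 42 ≡ 68; y = λ·(31 - 68) - 1 ≡ 63. → (68, 63)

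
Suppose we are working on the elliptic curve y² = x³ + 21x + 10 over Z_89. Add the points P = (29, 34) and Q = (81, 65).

(57, 52)

(29, 34) + (81, 65). λ = (65 - 34)/(81 - 29) ≡ 31/52 mod 89. 52⁻¹ ≡ 12 (mod 89), so λ ≡ 16.
  x = λ² - 29 - 81 = 256 - 110 ≡ 57; y = λ·(29 - 57) - 34 ≡ 52. → (57, 52)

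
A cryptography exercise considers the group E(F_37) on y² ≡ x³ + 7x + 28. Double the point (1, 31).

(10, 32)

tangent at (1, 31): λ = (3·1² + 7)/(2·31) ≡ 10/25. 25⁻¹ ≡ 3 (mod 37), so λ ≡ 10·3 ≡ 30.
  x = λ² - 1 - 1 = 900 - 2 ≡ 10; y = λ·(1 - 10) - 31 ≡ 32. → (10, 32)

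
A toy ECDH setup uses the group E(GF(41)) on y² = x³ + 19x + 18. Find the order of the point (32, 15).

2P: tangent at (32, 15): λ = (3·32² + 19)/(2·15) ≡ 16/30. 30⁻¹ ≡ 26 (mod 41) since 30·26 = 780 ≡ 1, so λ ≡ 16·26 ≡ 6.
  x = λ² - 32 - 32 = 36 - 64 ≡ 13; y = λ·(32 - 13) - 15 ≡ 17. → (13, 17)
3P: (13, 17) + (32, 15). λ = (15 - 17)/(32 - 13) ≡ 39/19 mod 41. 19⁻¹ ≡ 13 (mod 41) since 19·13 = 247 ≡ 1, so λ ≡ 15.
  x = λ² - 13 - 32 = 225 - 45 ≡ 16; y = λ·(13 - 16) - 17 ≡ 20. → (16, 20)
4P: (16, 20) + (32, 15). λ = (15 - 20)/(32 - 16) ≡ 36/16 mod 41. 16⁻¹ ≡ 18 (mod 41) since 16·18 = 288 ≡ 1, so λ ≡ 33.
  x = λ² - 16 - 32 = 1089 - 48 ≡ 16; y = λ·(16 - 16) - 20 ≡ 21. → (16, 21)
5P: (16, 21) + (32, 15). λ = (15 - 21)/(32 - 16) ≡ 35/16 mod 41. 16⁻¹ ≡ 18 (mod 41), so λ ≡ 15.
  x = λ² - 16 - 32 = 225 - 48 ≡ 13; y = λ·(16 - 13) - 21 ≡ 24. → (13, 24)
6P: (13, 24) + (32, 15). λ = (15 - 24)/(32 - 13) ≡ 32/19 mod 41. 19⁻¹ ≡ 13 (mod 41), so λ ≡ 6.
  x = λ² - 13 - 32 = 36 - 45 ≡ 32; y = λ·(13 - 32) - 24 ≡ 26. → (32, 26)
7P: (32, 26) + (32, 15): same x and y₁ ≡ -y₂, so the sum is O.
7P = O, so the order is 7.

7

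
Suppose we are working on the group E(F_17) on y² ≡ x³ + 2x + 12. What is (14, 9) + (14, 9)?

tangent at (14, 9): λ = (3·14² + 2)/(2·9) ≡ 12/1. 1⁻¹ ≡ 1 (mod 17) since 1·1 = 1 ≡ 1, so λ ≡ 12·1 ≡ 12.
  x = λ² - 14 - 14 = 144 - 28 ≡ 14; y = λ·(14 - 14) - 9 ≡ 8. → (14, 8)

(14, 8)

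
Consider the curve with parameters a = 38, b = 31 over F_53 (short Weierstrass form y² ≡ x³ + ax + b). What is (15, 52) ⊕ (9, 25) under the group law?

(36, 39)

(15, 52) + (9, 25). λ = (25 - 52)/(9 - 15) ≡ 26/47 mod 53. 47⁻¹ ≡ 44 (mod 53) since 47·44 = 2068 ≡ 1, so λ ≡ 31.
  x = λ² - 15 - 9 = 961 - 24 ≡ 36; y = λ·(15 - 36) - 52 ≡ 39. → (36, 39)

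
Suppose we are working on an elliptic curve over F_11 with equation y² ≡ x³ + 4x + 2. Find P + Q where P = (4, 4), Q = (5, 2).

(6, 0)

(4, 4) + (5, 2). λ = (2 - 4)/(5 - 4) ≡ 9/1 mod 11. 1⁻¹ ≡ 1 (mod 11), so λ ≡ 9.
  x = λ² - 4 - 5 = 81 - 9 ≡ 6; y = λ·(4 - 6) - 4 ≡ 0. → (6, 0)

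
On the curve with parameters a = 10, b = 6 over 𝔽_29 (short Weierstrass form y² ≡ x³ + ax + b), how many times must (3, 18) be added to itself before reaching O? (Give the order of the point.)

3

2P: tangent at (3, 18): λ = (3·3² + 10)/(2·18) ≡ 8/7. 7⁻¹ ≡ 25 (mod 29), so λ ≡ 8·25 ≡ 26.
  x = λ² - 3 - 3 = 676 - 6 ≡ 3; y = λ·(3 - 3) - 18 ≡ 11. → (3, 11)
3P: (3, 11) + (3, 18): same x and y₁ ≡ -y₂, so the sum is O.
3P = O, so the order is 3.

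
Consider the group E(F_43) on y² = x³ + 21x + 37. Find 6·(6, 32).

Write P = (6, 32).
Repeated addition: build up to 6P.
2P: tangent at (6, 32): λ = (3·6² + 21)/(2·32) ≡ 0/21. 21⁻¹ ≡ 41 (mod 43), so λ ≡ 0·41 ≡ 0.
  x = λ² - 6 - 6 = 0 - 12 ≡ 31; y = λ·(6 - 31) - 32 ≡ 11. → (31, 11)
3P: (31, 11) + (6, 32). λ = (32 - 11)/(6 - 31) ≡ 21/18 mod 43. 18⁻¹ ≡ 12 (mod 43) since 18·12 = 216 ≡ 1, so λ ≡ 37.
  x = λ² - 31 - 6 = 1369 - 37 ≡ 42; y = λ·(31 - 42) - 11 ≡ 12. → (42, 12)
4P: (42, 12) + (6, 32). λ = (32 - 12)/(6 - 42) ≡ 20/7 mod 43. 7⁻¹ ≡ 37 (mod 43) since 7·37 = 259 ≡ 1, so λ ≡ 9.
  x = λ² - 42 - 6 = 81 - 48 ≡ 33; y = λ·(42 - 33) - 12 ≡ 26. → (33, 26)
5P: (33, 26) + (6, 32). λ = (32 - 26)/(6 - 33) ≡ 6/16 mod 43. 16⁻¹ ≡ 35 (mod 43), so λ ≡ 38.
  x = λ² - 33 - 6 = 1444 - 39 ≡ 29; y = λ·(33 - 29) - 26 ≡ 40. → (29, 40)
6P: (29, 40) + (6, 32). λ = (32 - 40)/(6 - 29) ≡ 35/20 mod 43. 20⁻¹ ≡ 28 (mod 43), so λ ≡ 34.
  x = λ² - 29 - 6 = 1156 - 35 ≡ 3; y = λ·(29 - 3) - 40 ≡ 27. → (3, 27)

(3, 27)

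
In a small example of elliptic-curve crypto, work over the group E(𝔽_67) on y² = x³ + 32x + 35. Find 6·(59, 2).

(42, 5)

Write Q = (59, 2).
Double-and-add on 6 = (110)₂. Start with Q = (59, 2) for the leading 1-bit.
double: tangent at (59, 2): λ = (3·59² + 32)/(2·2) ≡ 23/4. 4⁻¹ ≡ 17 (mod 67) since 4·17 = 68 ≡ 1, so λ ≡ 23·17 ≡ 56.
  x = λ² - 59 - 59 = 3136 - 118 ≡ 3; y = λ·(59 - 3) - 2 ≡ 52. → (3, 52)
add Q: (3, 52) + (59, 2). λ = (2 - 52)/(59 - 3) ≡ 17/56 mod 67. 56⁻¹ ≡ 6 (mod 67) since 56·6 = 336 ≡ 1, so λ ≡ 35.
  x = λ² - 3 - 59 = 1225 - 62 ≡ 24; y = λ·(3 - 24) - 52 ≡ 17. → (24, 17)
double: tangent at (24, 17): λ = (3·24² + 32)/(2·17) ≡ 18/34. 34⁻¹ ≡ 2 (mod 67) since 34·2 = 68 ≡ 1, so λ ≡ 18·2 ≡ 36.
  x = λ² - 24 - 24 = 1296 - 48 ≡ 42; y = λ·(24 - 42) - 17 ≡ 5. → (42, 5)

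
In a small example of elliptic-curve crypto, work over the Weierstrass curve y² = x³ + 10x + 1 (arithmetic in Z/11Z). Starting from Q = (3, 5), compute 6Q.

(3, 5)

Double-and-add on 6 = (110)₂. Start with Q = (3, 5) for the leading 1-bit.
double: tangent at (3, 5): λ = (3·3² + 10)/(2·5) ≡ 4/10. 10⁻¹ ≡ 10 (mod 11), so λ ≡ 4·10 ≡ 7.
  x = λ² - 3 - 3 = 49 - 6 ≡ 10; y = λ·(3 - 10) - 5 ≡ 1. → (10, 1)
add Q: (10, 1) + (3, 5). λ = (5 - 1)/(3 - 10) ≡ 4/4 mod 11. 4⁻¹ ≡ 3 (mod 11) since 4·3 = 12 ≡ 1, so λ ≡ 1.
  x = λ² - 10 - 3 = 1 - 13 ≡ 10; y = λ·(10 - 10) - 1 ≡ 10. → (10, 10)
double: tangent at (10, 10): λ = (3·10² + 10)/(2·10) ≡ 2/9. 9⁻¹ ≡ 5 (mod 11), so λ ≡ 2·5 ≡ 10.
  x = λ² - 10 - 10 = 100 - 20 ≡ 3; y = λ·(10 - 3) - 10 ≡ 5. → (3, 5)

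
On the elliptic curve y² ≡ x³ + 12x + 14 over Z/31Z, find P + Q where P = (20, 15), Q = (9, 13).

(11, 12)

(20, 15) + (9, 13). λ = (13 - 15)/(9 - 20) ≡ 29/20 mod 31. 20⁻¹ ≡ 14 (mod 31), so λ ≡ 3.
  x = λ² - 20 - 9 = 9 - 29 ≡ 11; y = λ·(20 - 11) - 15 ≡ 12. → (11, 12)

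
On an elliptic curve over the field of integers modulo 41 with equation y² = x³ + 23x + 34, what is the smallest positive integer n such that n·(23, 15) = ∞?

2P: tangent at (23, 15): λ = (3·23² + 23)/(2·15) ≡ 11/30. 30⁻¹ ≡ 26 (mod 41), so λ ≡ 11·26 ≡ 40.
  x = λ² - 23 - 23 = 1600 - 46 ≡ 37; y = λ·(23 - 37) - 15 ≡ 40. → (37, 40)
3P: (37, 40) + (23, 15). λ = (15 - 40)/(23 - 37) ≡ 16/27 mod 41. 27⁻¹ ≡ 38 (mod 41) since 27·38 = 1026 ≡ 1, so λ ≡ 34.
  x = λ² - 37 - 23 = 1156 - 60 ≡ 30; y = λ·(37 - 30) - 40 ≡ 34. → (30, 34)
4P: (30, 34) + (23, 15). λ = (15 - 34)/(23 - 30) ≡ 22/34 mod 41. 34⁻¹ ≡ 35 (mod 41), so λ ≡ 32.
  x = λ² - 30 - 23 = 1024 - 53 ≡ 28; y = λ·(30 - 28) - 34 ≡ 30. → (28, 30)
5P: (28, 30) + (23, 15). λ = (15 - 30)/(23 - 28) ≡ 26/36 mod 41. 36⁻¹ ≡ 8 (mod 41), so λ ≡ 3.
  x = λ² - 28 - 23 = 9 - 51 ≡ 40; y = λ·(28 - 40) - 30 ≡ 16. → (40, 16)
6P: (40, 16) + (23, 15). λ = (15 - 16)/(23 - 40) ≡ 40/24 mod 41. 24⁻¹ ≡ 12 (mod 41) since 24·12 = 288 ≡ 1, so λ ≡ 29.
  x = λ² - 40 - 23 = 841 - 63 ≡ 40; y = λ·(40 - 40) - 16 ≡ 25. → (40, 25)
7P: (40, 25) + (23, 15). λ = (15 - 25)/(23 - 40) ≡ 31/24 mod 41. 24⁻¹ ≡ 12 (mod 41), so λ ≡ 3.
  x = λ² - 40 - 23 = 9 - 63 ≡ 28; y = λ·(40 - 28) - 25 ≡ 11. → (28, 11)
8P: (28, 11) + (23, 15). λ = (15 - 11)/(23 - 28) ≡ 4/36 mod 41. 36⁻¹ ≡ 8 (mod 41) since 36·8 = 288 ≡ 1, so λ ≡ 32.
  x = λ² - 28 - 23 = 1024 - 51 ≡ 30; y = λ·(28 - 30) - 11 ≡ 7. → (30, 7)
9P: (30, 7) + (23, 15). λ = (15 - 7)/(23 - 30) ≡ 8/34 mod 41. 34⁻¹ ≡ 35 (mod 41), so λ ≡ 34.
  x = λ² - 30 - 23 = 1156 - 53 ≡ 37; y = λ·(30 - 37) - 7 ≡ 1. → (37, 1)
10P: (37, 1) + (23, 15). λ = (15 - 1)/(23 - 37) ≡ 14/27 mod 41. 27⁻¹ ≡ 38 (mod 41), so λ ≡ 40.
  x = λ² - 37 - 23 = 1600 - 60 ≡ 23; y = λ·(37 - 23) - 1 ≡ 26. → (23, 26)
11P: (23, 26) + (23, 15): same x and y₁ ≡ -y₂, so the sum is ∞.
11P = ∞, so the order is 11.

11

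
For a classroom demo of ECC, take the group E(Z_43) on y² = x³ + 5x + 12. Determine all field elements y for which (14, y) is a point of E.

x³ + 5x + 12 = 2826 ≡ 31 (mod 43).
Square roots of 31 mod 43: 17 and 26 (since 17² = 289 ≡ 31).

17, 26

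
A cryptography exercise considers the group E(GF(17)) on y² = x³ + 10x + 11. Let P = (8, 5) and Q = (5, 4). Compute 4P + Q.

(5, 4)

First 4P:
Repeated addition: build up to 4P.
2P: tangent at (8, 5): λ = (3·8² + 10)/(2·5) ≡ 15/10. 10⁻¹ ≡ 12 (mod 17), so λ ≡ 15·12 ≡ 10.
  x = λ² - 8 - 8 = 100 - 16 ≡ 16; y = λ·(8 - 16) - 5 ≡ 0. → (16, 0)
3P: (16, 0) + (8, 5). λ = (5 - 0)/(8 - 16) ≡ 5/9 mod 17. 9⁻¹ ≡ 2 (mod 17), so λ ≡ 10.
  x = λ² - 16 - 8 = 100 - 24 ≡ 8; y = λ·(16 - 8) - 0 ≡ 12. → (8, 12)
4P: (8, 12) + (8, 5): same x and y₁ ≡ -y₂, so the sum is 𝒪.
4P = 𝒪.
Finally 4P + Q:
𝒪 + (5, 4) = (5, 4) (identity).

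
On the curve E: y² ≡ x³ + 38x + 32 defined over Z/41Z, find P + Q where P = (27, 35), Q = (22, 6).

(27, 35) + (22, 6). λ = (6 - 35)/(22 - 27) ≡ 12/36 mod 41. 36⁻¹ ≡ 8 (mod 41) since 36·8 = 288 ≡ 1, so λ ≡ 14.
  x = λ² - 27 - 22 = 196 - 49 ≡ 24; y = λ·(27 - 24) - 35 ≡ 7. → (24, 7)

(24, 7)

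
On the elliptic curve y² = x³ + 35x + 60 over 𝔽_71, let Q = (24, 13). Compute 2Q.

(48, 9)

tangent at (24, 13): λ = (3·24² + 35)/(2·13) ≡ 59/26. 26⁻¹ ≡ 41 (mod 71) since 26·41 = 1066 ≡ 1, so λ ≡ 59·41 ≡ 5.
  x = λ² - 24 - 24 = 25 - 48 ≡ 48; y = λ·(24 - 48) - 13 ≡ 9. → (48, 9)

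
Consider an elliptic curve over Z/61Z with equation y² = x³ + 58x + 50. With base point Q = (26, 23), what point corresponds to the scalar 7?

Repeated addition: build up to 7Q.
2Q: tangent at (26, 23): λ = (3·26² + 58)/(2·23) ≡ 12/46. 46⁻¹ ≡ 4 (mod 61), so λ ≡ 12·4 ≡ 48.
  x = λ² - 26 - 26 = 2304 - 52 ≡ 56; y = λ·(26 - 56) - 23 ≡ 1. → (56, 1)
3Q: (56, 1) + (26, 23). λ = (23 - 1)/(26 - 56) ≡ 22/31 mod 61. 31⁻¹ ≡ 2 (mod 61) since 31·2 = 62 ≡ 1, so λ ≡ 44.
  x = λ² - 56 - 26 = 1936 - 82 ≡ 24; y = λ·(56 - 24) - 1 ≡ 4. → (24, 4)
4Q: (24, 4) + (26, 23). λ = (23 - 4)/(26 - 24) ≡ 19/2 mod 61. 2⁻¹ ≡ 31 (mod 61) since 2·31 = 62 ≡ 1, so λ ≡ 40.
  x = λ² - 24 - 26 = 1600 - 50 ≡ 25; y = λ·(24 - 25) - 4 ≡ 17. → (25, 17)
5Q: (25, 17) + (26, 23). λ = (23 - 17)/(26 - 25) ≡ 6/1 mod 61. 1⁻¹ ≡ 1 (mod 61) since 1·1 = 1 ≡ 1, so λ ≡ 6.
  x = λ² - 25 - 26 = 36 - 51 ≡ 46; y = λ·(25 - 46) - 17 ≡ 40. → (46, 40)
6Q: (46, 40) + (26, 23). λ = (23 - 40)/(26 - 46) ≡ 44/41 mod 61. 41⁻¹ ≡ 3 (mod 61), so λ ≡ 10.
  x = λ² - 46 - 26 = 100 - 72 ≡ 28; y = λ·(46 - 28) - 40 ≡ 18. → (28, 18)
7Q: (28, 18) + (26, 23). λ = (23 - 18)/(26 - 28) ≡ 5/59 mod 61. 59⁻¹ ≡ 30 (mod 61) since 59·30 = 1770 ≡ 1, so λ ≡ 28.
  x = λ² - 28 - 26 = 784 - 54 ≡ 59; y = λ·(28 - 59) - 18 ≡ 29. → (59, 29)

(59, 29)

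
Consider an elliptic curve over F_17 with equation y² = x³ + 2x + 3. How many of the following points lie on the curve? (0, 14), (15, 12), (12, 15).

2

(0, 14): 14² ≡ 9, rhs ≡ 3 → off.
(15, 12): 12² ≡ 8, rhs ≡ 8 → on.
(12, 15): 15² ≡ 4, rhs ≡ 4 → on.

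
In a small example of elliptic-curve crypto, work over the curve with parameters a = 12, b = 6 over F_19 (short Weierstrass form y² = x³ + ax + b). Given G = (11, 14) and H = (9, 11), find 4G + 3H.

First 4G:
Double-and-add on 4 = (100)₂. Start with G = (11, 14) for the leading 1-bit.
double: tangent at (11, 14): λ = (3·11² + 12)/(2·14) ≡ 14/9. 9⁻¹ ≡ 17 (mod 19) since 9·17 = 153 ≡ 1, so λ ≡ 14·17 ≡ 10.
  x = λ² - 11 - 11 = 100 - 22 ≡ 2; y = λ·(11 - 2) - 14 ≡ 0. → (2, 0)
double: (2, 0) + (2, 0): same x and y₁ ≡ -y₂, so the sum is ∞.
4G = ∞.
Next 3H:
Repeated addition: build up to 3H.
2H: tangent at (9, 11): λ = (3·9² + 12)/(2·11) ≡ 8/3. 3⁻¹ ≡ 13 (mod 19), so λ ≡ 8·13 ≡ 9.
  x = λ² - 9 - 9 = 81 - 18 ≡ 6; y = λ·(9 - 6) - 11 ≡ 16. → (6, 16)
3H: (6, 16) + (9, 11). λ = (11 - 16)/(9 - 6) ≡ 14/3 mod 19. 3⁻¹ ≡ 13 (mod 19) since 3·13 = 39 ≡ 1, so λ ≡ 11.
  x = λ² - 6 - 9 = 121 - 15 ≡ 11; y = λ·(6 - 11) - 16 ≡ 5. → (11, 5)
3H = (11, 5).
Finally 4G + 3H:
∞ + (11, 5) = (11, 5) (identity).

(11, 5)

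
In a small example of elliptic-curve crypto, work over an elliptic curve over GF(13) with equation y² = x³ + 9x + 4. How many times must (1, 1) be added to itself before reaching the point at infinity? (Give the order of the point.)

7

2P: tangent at (1, 1): λ = (3·1² + 9)/(2·1) ≡ 12/2. 2⁻¹ ≡ 7 (mod 13), so λ ≡ 12·7 ≡ 6.
  x = λ² - 1 - 1 = 36 - 2 ≡ 8; y = λ·(1 - 8) - 1 ≡ 9. → (8, 9)
3P: (8, 9) + (1, 1). λ = (1 - 9)/(1 - 8) ≡ 5/6 mod 13. 6⁻¹ ≡ 11 (mod 13), so λ ≡ 3.
  x = λ² - 8 - 1 = 9 - 9 ≡ 0; y = λ·(8 - 0) - 9 ≡ 2. → (0, 2)
4P: (0, 2) + (1, 1). λ = (1 - 2)/(1 - 0) ≡ 12/1 mod 13. 1⁻¹ ≡ 1 (mod 13) since 1·1 = 1 ≡ 1, so λ ≡ 12.
  x = λ² - 0 - 1 = 144 - 1 ≡ 0; y = λ·(0 - 0) - 2 ≡ 11. → (0, 11)
5P: (0, 11) + (1, 1). λ = (1 - 11)/(1 - 0) ≡ 3/1 mod 13. 1⁻¹ ≡ 1 (mod 13) since 1·1 = 1 ≡ 1, so λ ≡ 3.
  x = λ² - 0 - 1 = 9 - 1 ≡ 8; y = λ·(0 - 8) - 11 ≡ 4. → (8, 4)
6P: (8, 4) + (1, 1). λ = (1 - 4)/(1 - 8) ≡ 10/6 mod 13. 6⁻¹ ≡ 11 (mod 13), so λ ≡ 6.
  x = λ² - 8 - 1 = 36 - 9 ≡ 1; y = λ·(8 - 1) - 4 ≡ 12. → (1, 12)
7P: (1, 12) + (1, 1): same x and y₁ ≡ -y₂, so the sum is the point at infinity.
7P = the point at infinity, so the order is 7.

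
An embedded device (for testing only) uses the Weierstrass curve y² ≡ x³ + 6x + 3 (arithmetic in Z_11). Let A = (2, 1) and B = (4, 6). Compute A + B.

(3, 2)

(2, 1) + (4, 6). λ = (6 - 1)/(4 - 2) ≡ 5/2 mod 11. 2⁻¹ ≡ 6 (mod 11), so λ ≡ 8.
  x = λ² - 2 - 4 = 64 - 6 ≡ 3; y = λ·(2 - 3) - 1 ≡ 2. → (3, 2)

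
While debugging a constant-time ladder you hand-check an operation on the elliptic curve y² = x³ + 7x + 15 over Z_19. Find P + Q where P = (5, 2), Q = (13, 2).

(5, 2) + (13, 2). λ = (2 - 2)/(13 - 5) ≡ 0/8 mod 19. 8⁻¹ ≡ 12 (mod 19), so λ ≡ 0.
  x = λ² - 5 - 13 = 0 - 18 ≡ 1; y = λ·(5 - 1) - 2 ≡ 17. → (1, 17)

(1, 17)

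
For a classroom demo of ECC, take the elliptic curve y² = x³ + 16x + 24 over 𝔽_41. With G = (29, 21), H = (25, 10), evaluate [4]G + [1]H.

First 4G:
Repeated addition: build up to 4G.
2G: tangent at (29, 21): λ = (3·29² + 16)/(2·21) ≡ 38/1. 1⁻¹ ≡ 1 (mod 41) since 1·1 = 1 ≡ 1, so λ ≡ 38·1 ≡ 38.
  x = λ² - 29 - 29 = 1444 - 58 ≡ 33; y = λ·(29 - 33) - 21 ≡ 32. → (33, 32)
3G: (33, 32) + (29, 21). λ = (21 - 32)/(29 - 33) ≡ 30/37 mod 41. 37⁻¹ ≡ 10 (mod 41) since 37·10 = 370 ≡ 1, so λ ≡ 13.
  x = λ² - 33 - 29 = 169 - 62 ≡ 25; y = λ·(33 - 25) - 32 ≡ 31. → (25, 31)
4G: (25, 31) + (29, 21). λ = (21 - 31)/(29 - 25) ≡ 31/4 mod 41. 4⁻¹ ≡ 31 (mod 41) since 4·31 = 124 ≡ 1, so λ ≡ 18.
  x = λ² - 25 - 29 = 324 - 54 ≡ 24; y = λ·(25 - 24) - 31 ≡ 28. → (24, 28)
4G = (24, 28).
Finally 4G + H:
(24, 28) + (25, 10). λ = (10 - 28)/(25 - 24) ≡ 23/1 mod 41. 1⁻¹ ≡ 1 (mod 41), so λ ≡ 23.
  x = λ² - 24 - 25 = 529 - 49 ≡ 29; y = λ·(24 - 29) - 28 ≡ 21. → (29, 21)

(29, 21)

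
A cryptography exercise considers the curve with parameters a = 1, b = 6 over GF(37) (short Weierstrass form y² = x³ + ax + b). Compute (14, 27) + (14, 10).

The two points share x = 14 and their y-coordinates satisfy 27 + 10 ≡ 0 (mod 37), so they are inverses. Their sum is the point at infinity.

O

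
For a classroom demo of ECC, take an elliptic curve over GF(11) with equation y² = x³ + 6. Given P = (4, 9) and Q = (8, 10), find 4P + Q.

First 4P:
Double-and-add on 4 = (100)₂. Start with P = (4, 9) for the leading 1-bit.
double: tangent at (4, 9): λ = (3·4² + 0)/(2·9) ≡ 4/7. 7⁻¹ ≡ 8 (mod 11) since 7·8 = 56 ≡ 1, so λ ≡ 4·8 ≡ 10.
  x = λ² - 4 - 4 = 100 - 8 ≡ 4; y = λ·(4 - 4) - 9 ≡ 2. → (4, 2)
double: tangent at (4, 2): λ = (3·4² + 0)/(2·2) ≡ 4/4. 4⁻¹ ≡ 3 (mod 11), so λ ≡ 4·3 ≡ 1.
  x = λ² - 4 - 4 = 1 - 8 ≡ 4; y = λ·(4 - 4) - 2 ≡ 9. → (4, 9)
4P = (4, 9).
Finally 4P + Q:
(4, 9) + (8, 10). λ = (10 - 9)/(8 - 4) ≡ 1/4 mod 11. 4⁻¹ ≡ 3 (mod 11) since 4·3 = 12 ≡ 1, so λ ≡ 3.
  x = λ² - 4 - 8 = 9 - 12 ≡ 8; y = λ·(4 - 8) - 9 ≡ 1. → (8, 1)

(8, 1)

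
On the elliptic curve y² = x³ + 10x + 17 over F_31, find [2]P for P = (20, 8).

(26, 11)

tangent at (20, 8): λ = (3·20² + 10)/(2·8) ≡ 1/16. 16⁻¹ ≡ 2 (mod 31), so λ ≡ 1·2 ≡ 2.
  x = λ² - 20 - 20 = 4 - 40 ≡ 26; y = λ·(20 - 26) - 8 ≡ 11. → (26, 11)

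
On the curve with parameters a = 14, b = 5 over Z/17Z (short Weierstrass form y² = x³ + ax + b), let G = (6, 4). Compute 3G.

Repeated addition: build up to 3G.
2G: tangent at (6, 4): λ = (3·6² + 14)/(2·4) ≡ 3/8. 8⁻¹ ≡ 15 (mod 17), so λ ≡ 3·15 ≡ 11.
  x = λ² - 6 - 6 = 121 - 12 ≡ 7; y = λ·(6 - 7) - 4 ≡ 2. → (7, 2)
3G: (7, 2) + (6, 4). λ = (4 - 2)/(6 - 7) ≡ 2/16 mod 17. 16⁻¹ ≡ 16 (mod 17), so λ ≡ 15.
  x = λ² - 7 - 6 = 225 - 13 ≡ 8; y = λ·(7 - 8) - 2 ≡ 0. → (8, 0)

(8, 0)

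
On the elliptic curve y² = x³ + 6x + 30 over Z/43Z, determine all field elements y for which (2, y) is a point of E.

x³ + 6x + 30 = 50 ≡ 7 (mod 43).
7 is a non-residue mod 43; no y exists.

none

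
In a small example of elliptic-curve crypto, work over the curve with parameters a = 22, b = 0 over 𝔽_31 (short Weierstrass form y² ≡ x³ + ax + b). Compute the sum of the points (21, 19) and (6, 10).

(18, 20)

(21, 19) + (6, 10). λ = (10 - 19)/(6 - 21) ≡ 22/16 mod 31. 16⁻¹ ≡ 2 (mod 31) since 16·2 = 32 ≡ 1, so λ ≡ 13.
  x = λ² - 21 - 6 = 169 - 27 ≡ 18; y = λ·(21 - 18) - 19 ≡ 20. → (18, 20)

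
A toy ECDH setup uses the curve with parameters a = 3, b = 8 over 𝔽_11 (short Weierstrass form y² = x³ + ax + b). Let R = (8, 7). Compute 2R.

tangent at (8, 7): λ = (3·8² + 3)/(2·7) ≡ 8/3. 3⁻¹ ≡ 4 (mod 11), so λ ≡ 8·4 ≡ 10.
  x = λ² - 8 - 8 = 100 - 16 ≡ 7; y = λ·(8 - 7) - 7 ≡ 3. → (7, 3)

(7, 3)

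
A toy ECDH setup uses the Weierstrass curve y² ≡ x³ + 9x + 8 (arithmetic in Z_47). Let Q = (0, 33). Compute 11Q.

Repeated addition: build up to 11Q.
2Q: tangent at (0, 33): λ = (3·0² + 9)/(2·33) ≡ 9/19. 19⁻¹ ≡ 5 (mod 47) since 19·5 = 95 ≡ 1, so λ ≡ 9·5 ≡ 45.
  x = λ² - 0 - 0 = 2025 - 0 ≡ 4; y = λ·(0 - 4) - 33 ≡ 22. → (4, 22)
3Q: (4, 22) + (0, 33). λ = (33 - 22)/(0 - 4) ≡ 11/43 mod 47. 43⁻¹ ≡ 35 (mod 47), so λ ≡ 9.
  x = λ² - 4 - 0 = 81 - 4 ≡ 30; y = λ·(4 - 30) - 22 ≡ 26. → (30, 26)
4Q: (30, 26) + (0, 33). λ = (33 - 26)/(0 - 30) ≡ 7/17 mod 47. 17⁻¹ ≡ 36 (mod 47), so λ ≡ 17.
  x = λ² - 30 - 0 = 289 - 30 ≡ 24; y = λ·(30 - 24) - 26 ≡ 29. → (24, 29)
5Q: (24, 29) + (0, 33). λ = (33 - 29)/(0 - 24) ≡ 4/23 mod 47. 23⁻¹ ≡ 45 (mod 47) since 23·45 = 1035 ≡ 1, so λ ≡ 39.
  x = λ² - 24 - 0 = 1521 - 24 ≡ 40; y = λ·(24 - 40) - 29 ≡ 5. → (40, 5)
6Q: (40, 5) + (0, 33). λ = (33 - 5)/(0 - 40) ≡ 28/7 mod 47. 7⁻¹ ≡ 27 (mod 47) since 7·27 = 189 ≡ 1, so λ ≡ 4.
  x = λ² - 40 - 0 = 16 - 40 ≡ 23; y = λ·(40 - 23) - 5 ≡ 16. → (23, 16)
7Q: (23, 16) + (0, 33). λ = (33 - 16)/(0 - 23) ≡ 17/24 mod 47. 24⁻¹ ≡ 2 (mod 47), so λ ≡ 34.
  x = λ² - 23 - 0 = 1156 - 23 ≡ 5; y = λ·(23 - 5) - 16 ≡ 32. → (5, 32)
8Q: (5, 32) + (0, 33). λ = (33 - 32)/(0 - 5) ≡ 1/42 mod 47. 42⁻¹ ≡ 28 (mod 47) since 42·28 = 1176 ≡ 1, so λ ≡ 28.
  x = λ² - 5 - 0 = 784 - 5 ≡ 27; y = λ·(5 - 27) - 32 ≡ 10. → (27, 10)
9Q: (27, 10) + (0, 33). λ = (33 - 10)/(0 - 27) ≡ 23/20 mod 47. 20⁻¹ ≡ 40 (mod 47) since 20·40 = 800 ≡ 1, so λ ≡ 27.
  x = λ² - 27 - 0 = 729 - 27 ≡ 44; y = λ·(27 - 44) - 10 ≡ 1. → (44, 1)
10Q: (44, 1) + (0, 33). λ = (33 - 1)/(0 - 44) ≡ 32/3 mod 47. 3⁻¹ ≡ 16 (mod 47) since 3·16 = 48 ≡ 1, so λ ≡ 42.
  x = λ² - 44 - 0 = 1764 - 44 ≡ 28; y = λ·(44 - 28) - 1 ≡ 13. → (28, 13)
11Q: (28, 13) + (0, 33). λ = (33 - 13)/(0 - 28) ≡ 20/19 mod 47. 19⁻¹ ≡ 5 (mod 47), so λ ≡ 6.
  x = λ² - 28 - 0 = 36 - 28 ≡ 8; y = λ·(28 - 8) - 13 ≡ 13. → (8, 13)

(8, 13)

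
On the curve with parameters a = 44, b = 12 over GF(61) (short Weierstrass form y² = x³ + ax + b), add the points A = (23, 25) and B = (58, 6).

(23, 25) + (58, 6). λ = (6 - 25)/(58 - 23) ≡ 42/35 mod 61. 35⁻¹ ≡ 7 (mod 61), so λ ≡ 50.
  x = λ² - 23 - 58 = 2500 - 81 ≡ 40; y = λ·(23 - 40) - 25 ≡ 40. → (40, 40)

(40, 40)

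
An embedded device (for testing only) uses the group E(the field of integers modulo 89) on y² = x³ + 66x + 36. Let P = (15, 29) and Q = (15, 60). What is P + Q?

The two points share x = 15 and their y-coordinates satisfy 29 + 60 ≡ 0 (mod 89), so they are inverses. Their sum is the point at infinity.

O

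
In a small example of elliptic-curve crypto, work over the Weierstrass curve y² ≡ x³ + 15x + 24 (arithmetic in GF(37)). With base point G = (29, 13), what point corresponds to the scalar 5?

(11, 15)

Repeated addition: build up to 5G.
2G: tangent at (29, 13): λ = (3·29² + 15)/(2·13) ≡ 22/26. 26⁻¹ ≡ 10 (mod 37), so λ ≡ 22·10 ≡ 35.
  x = λ² - 29 - 29 = 1225 - 58 ≡ 20; y = λ·(29 - 20) - 13 ≡ 6. → (20, 6)
3G: (20, 6) + (29, 13). λ = (13 - 6)/(29 - 20) ≡ 7/9 mod 37. 9⁻¹ ≡ 33 (mod 37), so λ ≡ 9.
  x = λ² - 20 - 29 = 81 - 49 ≡ 32; y = λ·(20 - 32) - 6 ≡ 34. → (32, 34)
4G: (32, 34) + (29, 13). λ = (13 - 34)/(29 - 32) ≡ 16/34 mod 37. 34⁻¹ ≡ 12 (mod 37), so λ ≡ 7.
  x = λ² - 32 - 29 = 49 - 61 ≡ 25; y = λ·(32 - 25) - 34 ≡ 15. → (25, 15)
5G: (25, 15) + (29, 13). λ = (13 - 15)/(29 - 25) ≡ 35/4 mod 37. 4⁻¹ ≡ 28 (mod 37), so λ ≡ 18.
  x = λ² - 25 - 29 = 324 - 54 ≡ 11; y = λ·(25 - 11) - 15 ≡ 15. → (11, 15)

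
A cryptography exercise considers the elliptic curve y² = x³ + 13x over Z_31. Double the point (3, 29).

(1, 13)

tangent at (3, 29): λ = (3·3² + 13)/(2·29) ≡ 9/27. 27⁻¹ ≡ 23 (mod 31) since 27·23 = 621 ≡ 1, so λ ≡ 9·23 ≡ 21.
  x = λ² - 3 - 3 = 441 - 6 ≡ 1; y = λ·(3 - 1) - 29 ≡ 13. → (1, 13)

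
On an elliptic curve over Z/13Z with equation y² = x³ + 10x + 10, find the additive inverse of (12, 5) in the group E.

(12, 8)

-(12, 5) = (12, -5 mod 13) = (12, 8).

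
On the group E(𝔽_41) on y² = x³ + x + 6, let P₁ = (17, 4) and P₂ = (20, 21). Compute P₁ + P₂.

(27, 35)

(17, 4) + (20, 21). λ = (21 - 4)/(20 - 17) ≡ 17/3 mod 41. 3⁻¹ ≡ 14 (mod 41), so λ ≡ 33.
  x = λ² - 17 - 20 = 1089 - 37 ≡ 27; y = λ·(17 - 27) - 4 ≡ 35. → (27, 35)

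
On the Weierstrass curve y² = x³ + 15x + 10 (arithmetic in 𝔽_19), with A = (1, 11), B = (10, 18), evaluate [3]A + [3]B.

First 3A:
Repeated addition: build up to 3A.
2A: tangent at (1, 11): λ = (3·1² + 15)/(2·11) ≡ 18/3. 3⁻¹ ≡ 13 (mod 19) since 3·13 = 39 ≡ 1, so λ ≡ 18·13 ≡ 6.
  x = λ² - 1 - 1 = 36 - 2 ≡ 15; y = λ·(1 - 15) - 11 ≡ 0. → (15, 0)
3A: (15, 0) + (1, 11). λ = (11 - 0)/(1 - 15) ≡ 11/5 mod 19. 5⁻¹ ≡ 4 (mod 19), so λ ≡ 6.
  x = λ² - 15 - 1 = 36 - 16 ≡ 1; y = λ·(15 - 1) - 0 ≡ 8. → (1, 8)
3A = (1, 8).
Next 3B:
Repeated addition: build up to 3B.
2B: tangent at (10, 18): λ = (3·10² + 15)/(2·18) ≡ 11/17. 17⁻¹ ≡ 9 (mod 19) since 17·9 = 153 ≡ 1, so λ ≡ 11·9 ≡ 4.
  x = λ² - 10 - 10 = 16 - 20 ≡ 15; y = λ·(10 - 15) - 18 ≡ 0. → (15, 0)
3B: (15, 0) + (10, 18). λ = (18 - 0)/(10 - 15) ≡ 18/14 mod 19. 14⁻¹ ≡ 15 (mod 19), so λ ≡ 4.
  x = λ² - 15 - 10 = 16 - 25 ≡ 10; y = λ·(15 - 10) - 0 ≡ 1. → (10, 1)
3B = (10, 1).
Finally 3A + 3B:
(1, 8) + (10, 1). λ = (1 - 8)/(10 - 1) ≡ 12/9 mod 19. 9⁻¹ ≡ 17 (mod 19), so λ ≡ 14.
  x = λ² - 1 - 10 = 196 - 11 ≡ 14; y = λ·(1 - 14) - 8 ≡ 0. → (14, 0)

(14, 0)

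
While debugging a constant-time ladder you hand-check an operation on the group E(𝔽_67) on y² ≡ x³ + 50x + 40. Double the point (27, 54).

(14, 0)

tangent at (27, 54): λ = (3·27² + 50)/(2·54) ≡ 26/41. 41⁻¹ ≡ 18 (mod 67) since 41·18 = 738 ≡ 1, so λ ≡ 26·18 ≡ 66.
  x = λ² - 27 - 27 = 4356 - 54 ≡ 14; y = λ·(27 - 14) - 54 ≡ 0. → (14, 0)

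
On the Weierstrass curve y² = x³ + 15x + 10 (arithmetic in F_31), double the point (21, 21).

tangent at (21, 21): λ = (3·21² + 15)/(2·21) ≡ 5/11. 11⁻¹ ≡ 17 (mod 31), so λ ≡ 5·17 ≡ 23.
  x = λ² - 21 - 21 = 529 - 42 ≡ 22; y = λ·(21 - 22) - 21 ≡ 18. → (22, 18)

(22, 18)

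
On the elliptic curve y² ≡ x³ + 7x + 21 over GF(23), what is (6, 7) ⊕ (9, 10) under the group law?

(6, 7) + (9, 10). λ = (10 - 7)/(9 - 6) ≡ 3/3 mod 23. 3⁻¹ ≡ 8 (mod 23) since 3·8 = 24 ≡ 1, so λ ≡ 1.
  x = λ² - 6 - 9 = 1 - 15 ≡ 9; y = λ·(6 - 9) - 7 ≡ 13. → (9, 13)

(9, 13)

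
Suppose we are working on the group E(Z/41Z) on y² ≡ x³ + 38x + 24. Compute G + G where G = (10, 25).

tangent at (10, 25): λ = (3·10² + 38)/(2·25) ≡ 10/9. 9⁻¹ ≡ 32 (mod 41), so λ ≡ 10·32 ≡ 33.
  x = λ² - 10 - 10 = 1089 - 20 ≡ 3; y = λ·(10 - 3) - 25 ≡ 1. → (3, 1)

(3, 1)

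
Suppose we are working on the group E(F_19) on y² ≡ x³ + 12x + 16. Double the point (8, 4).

(12, 8)

tangent at (8, 4): λ = (3·8² + 12)/(2·4) ≡ 14/8. 8⁻¹ ≡ 12 (mod 19), so λ ≡ 14·12 ≡ 16.
  x = λ² - 8 - 8 = 256 - 16 ≡ 12; y = λ·(8 - 12) - 4 ≡ 8. → (12, 8)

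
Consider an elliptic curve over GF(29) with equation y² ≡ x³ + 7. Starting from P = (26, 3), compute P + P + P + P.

(4, 10)

Repeated addition: build up to 4P.
2P: tangent at (26, 3): λ = (3·26² + 0)/(2·3) ≡ 27/6. 6⁻¹ ≡ 5 (mod 29) since 6·5 = 30 ≡ 1, so λ ≡ 27·5 ≡ 19.
  x = λ² - 26 - 26 = 361 - 52 ≡ 19; y = λ·(26 - 19) - 3 ≡ 14. → (19, 14)
3P: (19, 14) + (26, 3). λ = (3 - 14)/(26 - 19) ≡ 18/7 mod 29. 7⁻¹ ≡ 25 (mod 29), so λ ≡ 15.
  x = λ² - 19 - 26 = 225 - 45 ≡ 6; y = λ·(19 - 6) - 14 ≡ 7. → (6, 7)
4P: (6, 7) + (26, 3). λ = (3 - 7)/(26 - 6) ≡ 25/20 mod 29. 20⁻¹ ≡ 16 (mod 29) since 20·16 = 320 ≡ 1, so λ ≡ 23.
  x = λ² - 6 - 26 = 529 - 32 ≡ 4; y = λ·(6 - 4) - 7 ≡ 10. → (4, 10)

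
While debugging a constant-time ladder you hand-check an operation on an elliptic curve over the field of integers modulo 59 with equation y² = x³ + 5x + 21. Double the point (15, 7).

tangent at (15, 7): λ = (3·15² + 5)/(2·7) ≡ 31/14. 14⁻¹ ≡ 38 (mod 59) since 14·38 = 532 ≡ 1, so λ ≡ 31·38 ≡ 57.
  x = λ² - 15 - 15 = 3249 - 30 ≡ 33; y = λ·(15 - 33) - 7 ≡ 29. → (33, 29)

(33, 29)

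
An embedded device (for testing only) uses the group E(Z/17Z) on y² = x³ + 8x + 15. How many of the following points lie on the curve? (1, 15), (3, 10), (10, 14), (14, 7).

(1, 15): 15² ≡ 4, rhs ≡ 7 → off.
(3, 10): 10² ≡ 15, rhs ≡ 15 → on.
(10, 14): 14² ≡ 9, rhs ≡ 7 → off.
(14, 7): 7² ≡ 15, rhs ≡ 15 → on.

2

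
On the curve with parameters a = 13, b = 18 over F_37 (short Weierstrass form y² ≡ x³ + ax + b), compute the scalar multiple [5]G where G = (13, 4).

(34, 10)

Repeated addition: build up to 5G.
2G: tangent at (13, 4): λ = (3·13² + 13)/(2·4) ≡ 2/8. 8⁻¹ ≡ 14 (mod 37), so λ ≡ 2·14 ≡ 28.
  x = λ² - 13 - 13 = 784 - 26 ≡ 18; y = λ·(13 - 18) - 4 ≡ 4. → (18, 4)
3G: (18, 4) + (13, 4). λ = (4 - 4)/(13 - 18) ≡ 0/32 mod 37. 32⁻¹ ≡ 22 (mod 37), so λ ≡ 0.
  x = λ² - 18 - 13 = 0 - 31 ≡ 6; y = λ·(18 - 6) - 4 ≡ 33. → (6, 33)
4G: (6, 33) + (13, 4). λ = (4 - 33)/(13 - 6) ≡ 8/7 mod 37. 7⁻¹ ≡ 16 (mod 37), so λ ≡ 17.
  x = λ² - 6 - 13 = 289 - 19 ≡ 11; y = λ·(6 - 11) - 33 ≡ 30. → (11, 30)
5G: (11, 30) + (13, 4). λ = (4 - 30)/(13 - 11) ≡ 11/2 mod 37. 2⁻¹ ≡ 19 (mod 37), so λ ≡ 24.
  x = λ² - 11 - 13 = 576 - 24 ≡ 34; y = λ·(11 - 34) - 30 ≡ 10. → (34, 10)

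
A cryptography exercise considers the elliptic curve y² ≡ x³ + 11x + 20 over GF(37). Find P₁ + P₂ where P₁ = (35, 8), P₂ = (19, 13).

(35, 8) + (19, 13). λ = (13 - 8)/(19 - 35) ≡ 5/21 mod 37. 21⁻¹ ≡ 30 (mod 37) since 21·30 = 630 ≡ 1, so λ ≡ 2.
  x = λ² - 35 - 19 = 4 - 54 ≡ 24; y = λ·(35 - 24) - 8 ≡ 14. → (24, 14)

(24, 14)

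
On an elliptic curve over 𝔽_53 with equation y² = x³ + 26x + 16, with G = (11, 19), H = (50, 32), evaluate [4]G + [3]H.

(7, 8)

First 4G:
Repeated addition: build up to 4G.
2G: tangent at (11, 19): λ = (3·11² + 26)/(2·19) ≡ 18/38. 38⁻¹ ≡ 7 (mod 53), so λ ≡ 18·7 ≡ 20.
  x = λ² - 11 - 11 = 400 - 22 ≡ 7; y = λ·(11 - 7) - 19 ≡ 8. → (7, 8)
3G: (7, 8) + (11, 19). λ = (19 - 8)/(11 - 7) ≡ 11/4 mod 53. 4⁻¹ ≡ 40 (mod 53), so λ ≡ 16.
  x = λ² - 7 - 11 = 256 - 18 ≡ 26; y = λ·(7 - 26) - 8 ≡ 6. → (26, 6)
4G: (26, 6) + (11, 19). λ = (19 - 6)/(11 - 26) ≡ 13/38 mod 53. 38⁻¹ ≡ 7 (mod 53) since 38·7 = 266 ≡ 1, so λ ≡ 38.
  x = λ² - 26 - 11 = 1444 - 37 ≡ 29; y = λ·(26 - 29) - 6 ≡ 39. → (29, 39)
4G = (29, 39).
Next 3H:
Repeated addition: build up to 3H.
2H: tangent at (50, 32): λ = (3·50² + 26)/(2·32) ≡ 0/11. 11⁻¹ ≡ 29 (mod 53) since 11·29 = 319 ≡ 1, so λ ≡ 0·29 ≡ 0.
  x = λ² - 50 - 50 = 0 - 100 ≡ 6; y = λ·(50 - 6) - 32 ≡ 21. → (6, 21)
3H: (6, 21) + (50, 32). λ = (32 - 21)/(50 - 6) ≡ 11/44 mod 53. 44⁻¹ ≡ 47 (mod 53) since 44·47 = 2068 ≡ 1, so λ ≡ 40.
  x = λ² - 6 - 50 = 1600 - 56 ≡ 7; y = λ·(6 - 7) - 21 ≡ 45. → (7, 45)
3H = (7, 45).
Finally 4G + 3H:
(29, 39) + (7, 45). λ = (45 - 39)/(7 - 29) ≡ 6/31 mod 53. 31⁻¹ ≡ 12 (mod 53) since 31·12 = 372 ≡ 1, so λ ≡ 19.
  x = λ² - 29 - 7 = 361 - 36 ≡ 7; y = λ·(29 - 7) - 39 ≡ 8. → (7, 8)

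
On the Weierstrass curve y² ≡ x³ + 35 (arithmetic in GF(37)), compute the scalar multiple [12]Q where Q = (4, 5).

Double-and-add on 12 = (1100)₂. Start with Q = (4, 5) for the leading 1-bit.
double: tangent at (4, 5): λ = (3·4² + 0)/(2·5) ≡ 11/10. 10⁻¹ ≡ 26 (mod 37) since 10·26 = 260 ≡ 1, so λ ≡ 11·26 ≡ 27.
  x = λ² - 4 - 4 = 729 - 8 ≡ 18; y = λ·(4 - 18) - 5 ≡ 24. → (18, 24)
add Q: (18, 24) + (4, 5). λ = (5 - 24)/(4 - 18) ≡ 18/23 mod 37. 23⁻¹ ≡ 29 (mod 37) since 23·29 = 667 ≡ 1, so λ ≡ 4.
  x = λ² - 18 - 4 = 16 - 22 ≡ 31; y = λ·(18 - 31) - 24 ≡ 35. → (31, 35)
double: tangent at (31, 35): λ = (3·31² + 0)/(2·35) ≡ 34/33. 33⁻¹ ≡ 9 (mod 37), so λ ≡ 34·9 ≡ 10.
  x = λ² - 31 - 31 = 100 - 62 ≡ 1; y = λ·(31 - 1) - 35 ≡ 6. → (1, 6)
double: tangent at (1, 6): λ = (3·1² + 0)/(2·6) ≡ 3/12. 12⁻¹ ≡ 34 (mod 37), so λ ≡ 3·34 ≡ 28.
  x = λ² - 1 - 1 = 784 - 2 ≡ 5; y = λ·(1 - 5) - 6 ≡ 30. → (5, 30)

(5, 30)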